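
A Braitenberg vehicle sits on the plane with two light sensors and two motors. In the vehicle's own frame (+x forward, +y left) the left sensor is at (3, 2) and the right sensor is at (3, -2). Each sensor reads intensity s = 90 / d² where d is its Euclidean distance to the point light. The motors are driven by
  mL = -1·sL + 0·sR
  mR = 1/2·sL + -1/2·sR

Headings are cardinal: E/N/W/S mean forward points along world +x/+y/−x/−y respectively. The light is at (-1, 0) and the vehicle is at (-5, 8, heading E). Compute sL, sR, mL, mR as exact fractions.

90/101 90/37 -90/101 -2880/3737

left sensor world pos  = (-2, 10); dL² = 101
right sensor world pos = (-2, 6); dR² = 37
sL = 90/101 = 90/101
sR = 90/37 = 90/37
mL = -1·sL + 0·sR = -90/101
mR = 1/2·sL + -1/2·sR = -2880/3737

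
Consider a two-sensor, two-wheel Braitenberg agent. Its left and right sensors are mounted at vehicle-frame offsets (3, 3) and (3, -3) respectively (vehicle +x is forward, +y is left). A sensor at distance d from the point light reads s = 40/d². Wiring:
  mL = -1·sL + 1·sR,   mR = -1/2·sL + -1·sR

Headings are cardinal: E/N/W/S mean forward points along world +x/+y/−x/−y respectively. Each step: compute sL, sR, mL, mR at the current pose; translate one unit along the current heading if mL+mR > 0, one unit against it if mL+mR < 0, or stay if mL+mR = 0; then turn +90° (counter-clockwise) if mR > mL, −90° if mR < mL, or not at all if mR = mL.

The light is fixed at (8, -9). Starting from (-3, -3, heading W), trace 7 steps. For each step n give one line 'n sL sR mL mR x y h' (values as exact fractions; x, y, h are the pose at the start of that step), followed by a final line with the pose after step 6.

0 8/41 40/277 -576/11357 -2748/11357 -3 -3 W
1 4/25 4/13 48/325 -126/325 -2 -3 N
2 40/113 40/53 2400/5989 -5580/5989 -2 -4 E
3 10/17 1/5 -33/85 -42/85 -3 -4 S
4 8/41 40/277 -576/11357 -2748/11357 -3 -3 W
5 4/25 4/13 48/325 -126/325 -2 -3 N
6 40/113 40/53 2400/5989 -5580/5989 -2 -4 E
final -3 -4 S

n=0: pose=(-3,-3,W); sL=8/41, sR=40/277; mL=-576/11357, mR=-2748/11357; mL+mR=-12/41 → advance -1; mR−mL=-2172/11357 → turn -1·90°
n=1: pose=(-2,-3,N); sL=4/25, sR=4/13; mL=48/325, mR=-126/325; mL+mR=-6/25 → advance -1; mR−mL=-174/325 → turn -1·90°
n=2: pose=(-2,-4,E); sL=40/113, sR=40/53; mL=2400/5989, mR=-5580/5989; mL+mR=-60/113 → advance -1; mR−mL=-7980/5989 → turn -1·90°
n=3: pose=(-3,-4,S); sL=10/17, sR=1/5; mL=-33/85, mR=-42/85; mL+mR=-15/17 → advance -1; mR−mL=-9/85 → turn -1·90°
n=4: pose=(-3,-3,W); sL=8/41, sR=40/277; mL=-576/11357, mR=-2748/11357; mL+mR=-12/41 → advance -1; mR−mL=-2172/11357 → turn -1·90°
n=5: pose=(-2,-3,N); sL=4/25, sR=4/13; mL=48/325, mR=-126/325; mL+mR=-6/25 → advance -1; mR−mL=-174/325 → turn -1·90°
n=6: pose=(-2,-4,E); sL=40/113, sR=40/53; mL=2400/5989, mR=-5580/5989; mL+mR=-60/113 → advance -1; mR−mL=-7980/5989 → turn -1·90°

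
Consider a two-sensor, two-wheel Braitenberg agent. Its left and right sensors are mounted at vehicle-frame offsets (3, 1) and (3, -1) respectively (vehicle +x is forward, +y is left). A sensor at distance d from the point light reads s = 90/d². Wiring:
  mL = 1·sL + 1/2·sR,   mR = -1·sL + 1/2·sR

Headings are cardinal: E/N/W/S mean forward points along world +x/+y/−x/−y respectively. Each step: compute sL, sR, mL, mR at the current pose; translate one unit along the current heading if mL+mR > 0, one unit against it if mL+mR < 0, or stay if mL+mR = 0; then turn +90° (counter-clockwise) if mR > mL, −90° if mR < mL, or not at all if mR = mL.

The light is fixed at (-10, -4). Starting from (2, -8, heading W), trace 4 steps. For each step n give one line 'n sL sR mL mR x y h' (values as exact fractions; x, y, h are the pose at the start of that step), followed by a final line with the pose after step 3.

0 45/53 1 143/106 -37/106 2 -8 W
1 90/101 18/29 3519/2929 -1701/2929 1 -8 N
2 9/20 45/106 351/530 -63/265 1 -7 E
3 18/41 90/157 4671/6437 -981/6437 2 -7 S
final 2 -8 W

n=0: pose=(2,-8,W); sL=45/53, sR=1; mL=143/106, mR=-37/106; mL+mR=1 → advance +1; mR−mL=-90/53 → turn -1·90°
n=1: pose=(1,-8,N); sL=90/101, sR=18/29; mL=3519/2929, mR=-1701/2929; mL+mR=18/29 → advance +1; mR−mL=-180/101 → turn -1·90°
n=2: pose=(1,-7,E); sL=9/20, sR=45/106; mL=351/530, mR=-63/265; mL+mR=45/106 → advance +1; mR−mL=-9/10 → turn -1·90°
n=3: pose=(2,-7,S); sL=18/41, sR=90/157; mL=4671/6437, mR=-981/6437; mL+mR=90/157 → advance +1; mR−mL=-36/41 → turn -1·90°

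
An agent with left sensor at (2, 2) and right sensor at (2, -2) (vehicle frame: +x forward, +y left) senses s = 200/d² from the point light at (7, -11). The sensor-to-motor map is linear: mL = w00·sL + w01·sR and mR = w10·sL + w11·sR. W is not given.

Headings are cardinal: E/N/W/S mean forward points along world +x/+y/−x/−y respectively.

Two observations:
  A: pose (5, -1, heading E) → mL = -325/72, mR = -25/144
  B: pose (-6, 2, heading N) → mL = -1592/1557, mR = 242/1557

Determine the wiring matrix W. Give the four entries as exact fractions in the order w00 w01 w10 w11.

-1 -1 1 -1/2

obs A: pose=(5,-1,E) → sL=25/18, sR=25/8, mL=-325/72, mR=-25/144
obs B: pose=(-6,2,N) → sL=4/9, sR=100/173, mL=-1592/1557, mR=242/1557
sensor matrix S = [[25/18, 25/8], [4/9, 100/173]]; det S = -1825/3114
solve [mL_A; mL_B] = S·[w00; w01] and [mR_A; mR_B] = S·[w10; w11]:
  w00 = -1, w01 = -1, w10 = 1, w11 = -1/2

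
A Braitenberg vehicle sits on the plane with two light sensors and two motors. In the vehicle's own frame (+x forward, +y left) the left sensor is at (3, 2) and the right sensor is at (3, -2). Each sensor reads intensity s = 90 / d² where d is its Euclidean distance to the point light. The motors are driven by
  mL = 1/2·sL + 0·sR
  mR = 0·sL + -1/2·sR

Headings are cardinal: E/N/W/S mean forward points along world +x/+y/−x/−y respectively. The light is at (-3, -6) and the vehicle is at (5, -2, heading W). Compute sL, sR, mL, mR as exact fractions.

left sensor world pos  = (2, -4); dL² = 29
right sensor world pos = (2, 0); dR² = 61
sL = 90/29 = 90/29
sR = 90/61 = 90/61
mL = 1/2·sL + 0·sR = 45/29
mR = 0·sL + -1/2·sR = -45/61

90/29 90/61 45/29 -45/61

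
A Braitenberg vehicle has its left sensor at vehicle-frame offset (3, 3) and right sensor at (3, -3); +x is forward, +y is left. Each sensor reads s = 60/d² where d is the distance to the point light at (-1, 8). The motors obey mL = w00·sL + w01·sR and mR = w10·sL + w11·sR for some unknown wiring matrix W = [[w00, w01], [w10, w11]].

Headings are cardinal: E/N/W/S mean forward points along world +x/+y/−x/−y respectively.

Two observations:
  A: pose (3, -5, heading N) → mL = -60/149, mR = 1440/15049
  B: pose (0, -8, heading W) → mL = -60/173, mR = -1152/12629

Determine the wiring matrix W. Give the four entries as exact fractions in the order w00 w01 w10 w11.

obs A: pose=(3,-5,N) → sL=60/101, sR=60/149, mL=-60/149, mR=1440/15049
obs B: pose=(0,-8,W) → sL=12/73, sR=60/173, mL=-60/173, mR=-1152/12629
sensor matrix S = [[60/101, 60/149], [12/73, 60/173]]; det S = 26576640/190053821
solve [mL_A; mL_B] = S·[w00; w01] and [mR_A; mR_B] = S·[w10; w11]:
  w00 = 0, w01 = -1, w10 = 1/2, w11 = -1/2

0 -1 1/2 -1/2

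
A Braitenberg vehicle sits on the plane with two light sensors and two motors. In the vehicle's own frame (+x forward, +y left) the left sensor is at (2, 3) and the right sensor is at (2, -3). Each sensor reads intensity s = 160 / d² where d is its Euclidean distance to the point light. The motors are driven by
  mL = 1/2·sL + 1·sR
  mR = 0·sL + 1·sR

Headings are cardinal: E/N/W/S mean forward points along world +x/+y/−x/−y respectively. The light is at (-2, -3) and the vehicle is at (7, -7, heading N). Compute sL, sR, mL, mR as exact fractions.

left sensor world pos  = (4, -5); dL² = 40
right sensor world pos = (10, -5); dR² = 148
sL = 160/40 = 4
sR = 160/148 = 40/37
mL = 1/2·sL + 1·sR = 114/37
mR = 0·sL + 1·sR = 40/37

4 40/37 114/37 40/37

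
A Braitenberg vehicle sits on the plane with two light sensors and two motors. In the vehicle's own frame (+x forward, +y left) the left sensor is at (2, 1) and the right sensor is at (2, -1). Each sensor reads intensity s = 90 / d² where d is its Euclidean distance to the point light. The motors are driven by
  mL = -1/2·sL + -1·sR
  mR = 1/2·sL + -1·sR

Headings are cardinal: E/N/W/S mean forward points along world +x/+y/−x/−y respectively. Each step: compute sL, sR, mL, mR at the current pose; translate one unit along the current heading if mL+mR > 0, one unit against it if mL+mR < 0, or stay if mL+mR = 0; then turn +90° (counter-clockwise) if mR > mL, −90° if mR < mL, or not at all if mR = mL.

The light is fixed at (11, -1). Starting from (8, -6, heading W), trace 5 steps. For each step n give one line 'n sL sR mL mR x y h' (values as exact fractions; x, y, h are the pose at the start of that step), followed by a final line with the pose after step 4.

0 90/61 90/41 -7335/2501 -3645/2501 8 -6 W
1 9/5 45/29 -711/290 -189/290 9 -6 S
2 10 18/5 -43/5 7/5 9 -5 E
3 9/2 45/4 -27/2 -9 8 -5 N
4 90/61 90/41 -7335/2501 -3645/2501 8 -6 W
final 9 -6 S

n=0: pose=(8,-6,W); sL=90/61, sR=90/41; mL=-7335/2501, mR=-3645/2501; mL+mR=-180/41 → advance -1; mR−mL=90/61 → turn +1·90°
n=1: pose=(9,-6,S); sL=9/5, sR=45/29; mL=-711/290, mR=-189/290; mL+mR=-90/29 → advance -1; mR−mL=9/5 → turn +1·90°
n=2: pose=(9,-5,E); sL=10, sR=18/5; mL=-43/5, mR=7/5; mL+mR=-36/5 → advance -1; mR−mL=10 → turn +1·90°
n=3: pose=(8,-5,N); sL=9/2, sR=45/4; mL=-27/2, mR=-9; mL+mR=-45/2 → advance -1; mR−mL=9/2 → turn +1·90°
n=4: pose=(8,-6,W); sL=90/61, sR=90/41; mL=-7335/2501, mR=-3645/2501; mL+mR=-180/41 → advance -1; mR−mL=90/61 → turn +1·90°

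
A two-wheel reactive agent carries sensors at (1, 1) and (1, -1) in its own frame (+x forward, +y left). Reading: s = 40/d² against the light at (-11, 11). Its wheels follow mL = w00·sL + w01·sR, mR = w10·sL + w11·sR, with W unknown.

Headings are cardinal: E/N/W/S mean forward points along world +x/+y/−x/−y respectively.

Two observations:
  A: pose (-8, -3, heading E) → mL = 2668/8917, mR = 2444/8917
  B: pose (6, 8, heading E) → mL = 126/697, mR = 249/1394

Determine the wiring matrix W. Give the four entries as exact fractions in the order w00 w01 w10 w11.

1 1/2 1/2 1

obs A: pose=(-8,-3,E) → sL=8/37, sR=40/241, mL=2668/8917, mR=2444/8917
obs B: pose=(6,8,E) → sL=5/41, sR=2/17, mL=126/697, mR=249/1394
sensor matrix S = [[8/37, 40/241], [5/41, 2/17]]; det S = 32296/6215149
solve [mL_A; mL_B] = S·[w00; w01] and [mR_A; mR_B] = S·[w10; w11]:
  w00 = 1, w01 = 1/2, w10 = 1/2, w11 = 1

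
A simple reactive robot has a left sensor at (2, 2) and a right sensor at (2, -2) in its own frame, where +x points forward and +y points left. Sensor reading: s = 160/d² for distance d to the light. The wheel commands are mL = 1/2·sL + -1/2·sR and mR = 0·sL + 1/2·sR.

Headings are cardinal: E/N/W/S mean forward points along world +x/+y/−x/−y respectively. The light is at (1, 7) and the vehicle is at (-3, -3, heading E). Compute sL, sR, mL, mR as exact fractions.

left sensor world pos  = (-1, -1); dL² = 68
right sensor world pos = (-1, -5); dR² = 148
sL = 160/68 = 40/17
sR = 160/148 = 40/37
mL = 1/2·sL + -1/2·sR = 400/629
mR = 0·sL + 1/2·sR = 20/37

40/17 40/37 400/629 20/37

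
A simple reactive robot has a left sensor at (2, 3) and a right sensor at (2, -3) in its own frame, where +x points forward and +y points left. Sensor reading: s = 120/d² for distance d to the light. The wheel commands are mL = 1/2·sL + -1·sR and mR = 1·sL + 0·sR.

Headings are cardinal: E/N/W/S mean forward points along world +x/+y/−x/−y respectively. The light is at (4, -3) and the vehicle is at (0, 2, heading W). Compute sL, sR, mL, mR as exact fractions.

left sensor world pos  = (-2, -1); dL² = 40
right sensor world pos = (-2, 5); dR² = 100
sL = 120/40 = 3
sR = 120/100 = 6/5
mL = 1/2·sL + -1·sR = 3/10
mR = 1·sL + 0·sR = 3

3 6/5 3/10 3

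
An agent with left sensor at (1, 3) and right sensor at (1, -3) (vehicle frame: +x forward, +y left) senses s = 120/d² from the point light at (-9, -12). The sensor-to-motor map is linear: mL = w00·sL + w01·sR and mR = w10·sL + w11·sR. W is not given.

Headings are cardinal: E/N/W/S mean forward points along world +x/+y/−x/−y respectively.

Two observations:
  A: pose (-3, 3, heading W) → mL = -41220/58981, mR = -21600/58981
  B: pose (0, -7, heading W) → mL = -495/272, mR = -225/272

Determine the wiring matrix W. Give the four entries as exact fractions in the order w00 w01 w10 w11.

-1/2 -1 -1 1

obs A: pose=(-3,3,W) → sL=120/169, sR=120/349, mL=-41220/58981, mR=-21600/58981
obs B: pose=(0,-7,W) → sL=30/17, sR=15/16, mL=-495/272, mR=-225/272
sensor matrix S = [[120/169, 120/349], [30/17, 15/16]]; det S = 118125/2005354
solve [mL_A; mL_B] = S·[w00; w01] and [mR_A; mR_B] = S·[w10; w11]:
  w00 = -1/2, w01 = -1, w10 = -1, w11 = 1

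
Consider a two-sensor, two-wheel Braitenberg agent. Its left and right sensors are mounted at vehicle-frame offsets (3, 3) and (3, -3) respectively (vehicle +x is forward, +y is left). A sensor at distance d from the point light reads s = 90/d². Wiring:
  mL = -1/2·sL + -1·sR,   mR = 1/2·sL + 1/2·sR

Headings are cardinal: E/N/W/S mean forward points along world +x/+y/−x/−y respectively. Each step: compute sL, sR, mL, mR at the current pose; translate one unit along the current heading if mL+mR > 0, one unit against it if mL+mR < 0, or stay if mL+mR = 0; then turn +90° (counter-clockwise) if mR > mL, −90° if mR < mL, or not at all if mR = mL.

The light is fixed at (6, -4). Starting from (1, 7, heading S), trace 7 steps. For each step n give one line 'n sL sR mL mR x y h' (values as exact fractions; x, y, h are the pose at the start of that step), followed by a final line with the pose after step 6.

0 45/34 45/64 -1485/1088 2205/2176 1 7 S
1 90/229 18/17 -4887/3893 2826/3893 1 8 E
2 5/17 5/13 -235/442 75/221 0 8 N
3 18/29 90/277 -5103/8033 3798/8033 0 7 W
4 45/34 45/64 -1485/1088 2205/2176 1 7 S
5 90/229 18/17 -4887/3893 2826/3893 1 8 E
6 5/17 5/13 -235/442 75/221 0 8 N
final 0 7 W

n=0: pose=(1,7,S); sL=45/34, sR=45/64; mL=-1485/1088, mR=2205/2176; mL+mR=-45/128 → advance -1; mR−mL=5175/2176 → turn +1·90°
n=1: pose=(1,8,E); sL=90/229, sR=18/17; mL=-4887/3893, mR=2826/3893; mL+mR=-9/17 → advance -1; mR−mL=7713/3893 → turn +1·90°
n=2: pose=(0,8,N); sL=5/17, sR=5/13; mL=-235/442, mR=75/221; mL+mR=-5/26 → advance -1; mR−mL=385/442 → turn +1·90°
n=3: pose=(0,7,W); sL=18/29, sR=90/277; mL=-5103/8033, mR=3798/8033; mL+mR=-45/277 → advance -1; mR−mL=8901/8033 → turn +1·90°
n=4: pose=(1,7,S); sL=45/34, sR=45/64; mL=-1485/1088, mR=2205/2176; mL+mR=-45/128 → advance -1; mR−mL=5175/2176 → turn +1·90°
n=5: pose=(1,8,E); sL=90/229, sR=18/17; mL=-4887/3893, mR=2826/3893; mL+mR=-9/17 → advance -1; mR−mL=7713/3893 → turn +1·90°
n=6: pose=(0,8,N); sL=5/17, sR=5/13; mL=-235/442, mR=75/221; mL+mR=-5/26 → advance -1; mR−mL=385/442 → turn +1·90°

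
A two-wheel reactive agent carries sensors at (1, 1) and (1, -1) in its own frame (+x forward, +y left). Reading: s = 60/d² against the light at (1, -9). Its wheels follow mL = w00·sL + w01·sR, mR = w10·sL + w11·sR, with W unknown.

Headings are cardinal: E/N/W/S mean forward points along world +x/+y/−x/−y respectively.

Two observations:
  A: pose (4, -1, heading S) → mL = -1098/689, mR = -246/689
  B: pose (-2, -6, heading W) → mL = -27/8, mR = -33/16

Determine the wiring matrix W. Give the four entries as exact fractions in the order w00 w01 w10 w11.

obs A: pose=(4,-1,S) → sL=12/13, sR=60/53, mL=-1098/689, mR=-246/689
obs B: pose=(-2,-6,W) → sL=3, sR=15/8, mL=-27/8, mR=-33/16
sensor matrix S = [[12/13, 60/53], [3, 15/8]]; det S = -2295/1378
solve [mL_A; mL_B] = S·[w00; w01] and [mR_A; mR_B] = S·[w10; w11]:
  w00 = -1/2, w01 = -1, w10 = -1, w11 = 1/2

-1/2 -1 -1 1/2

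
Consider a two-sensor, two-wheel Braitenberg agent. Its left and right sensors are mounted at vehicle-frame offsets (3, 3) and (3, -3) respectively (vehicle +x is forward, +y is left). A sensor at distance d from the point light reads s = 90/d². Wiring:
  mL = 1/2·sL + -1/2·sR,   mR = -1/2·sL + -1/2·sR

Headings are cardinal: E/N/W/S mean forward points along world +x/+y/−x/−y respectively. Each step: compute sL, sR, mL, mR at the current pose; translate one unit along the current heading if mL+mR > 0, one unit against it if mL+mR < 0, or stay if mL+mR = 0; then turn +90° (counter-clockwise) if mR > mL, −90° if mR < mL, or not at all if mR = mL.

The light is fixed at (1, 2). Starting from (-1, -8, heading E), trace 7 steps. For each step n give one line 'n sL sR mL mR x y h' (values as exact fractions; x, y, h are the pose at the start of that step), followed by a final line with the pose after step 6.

n=0: pose=(-1,-8,E); sL=9/5, sR=9/17; mL=54/85, mR=-99/85; mL+mR=-9/17 → advance -1; mR−mL=-9/5 → turn -1·90°
n=1: pose=(-2,-8,S); sL=90/169, sR=18/41; mL=324/6929, mR=-3366/6929; mL+mR=-18/41 → advance -1; mR−mL=-90/169 → turn -1·90°
n=2: pose=(-2,-7,W); sL=1/2, sR=5/4; mL=-3/8, mR=-7/8; mL+mR=-5/4 → advance -1; mR−mL=-1/2 → turn -1·90°
n=3: pose=(-1,-7,N); sL=90/61, sR=90/37; mL=-1080/2257, mR=-4410/2257; mL+mR=-90/37 → advance -1; mR−mL=-90/61 → turn -1·90°
n=4: pose=(-1,-8,E); sL=9/5, sR=9/17; mL=54/85, mR=-99/85; mL+mR=-9/17 → advance -1; mR−mL=-9/5 → turn -1·90°
n=5: pose=(-2,-8,S); sL=90/169, sR=18/41; mL=324/6929, mR=-3366/6929; mL+mR=-18/41 → advance -1; mR−mL=-90/169 → turn -1·90°
n=6: pose=(-2,-7,W); sL=1/2, sR=5/4; mL=-3/8, mR=-7/8; mL+mR=-5/4 → advance -1; mR−mL=-1/2 → turn -1·90°

0 9/5 9/17 54/85 -99/85 -1 -8 E
1 90/169 18/41 324/6929 -3366/6929 -2 -8 S
2 1/2 5/4 -3/8 -7/8 -2 -7 W
3 90/61 90/37 -1080/2257 -4410/2257 -1 -7 N
4 9/5 9/17 54/85 -99/85 -1 -8 E
5 90/169 18/41 324/6929 -3366/6929 -2 -8 S
6 1/2 5/4 -3/8 -7/8 -2 -7 W
final -1 -7 N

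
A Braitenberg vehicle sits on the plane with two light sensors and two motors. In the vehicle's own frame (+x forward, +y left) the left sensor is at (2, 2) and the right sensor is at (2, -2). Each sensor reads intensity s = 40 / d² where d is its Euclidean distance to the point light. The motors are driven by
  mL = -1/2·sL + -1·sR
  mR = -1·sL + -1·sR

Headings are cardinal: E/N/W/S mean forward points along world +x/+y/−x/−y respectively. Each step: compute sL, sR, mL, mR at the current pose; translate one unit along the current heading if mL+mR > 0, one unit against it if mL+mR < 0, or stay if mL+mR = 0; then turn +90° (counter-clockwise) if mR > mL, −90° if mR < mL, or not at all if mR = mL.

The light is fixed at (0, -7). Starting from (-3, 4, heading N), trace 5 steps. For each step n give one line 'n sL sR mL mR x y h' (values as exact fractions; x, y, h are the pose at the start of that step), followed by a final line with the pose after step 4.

n=0: pose=(-3,4,N); sL=20/97, sR=4/17; mL=-558/1649, mR=-728/1649; mL+mR=-1286/1649 → advance -1; mR−mL=-10/97 → turn -1·90°
n=1: pose=(-3,3,E); sL=8/29, sR=8/13; mL=-284/377, mR=-336/377; mL+mR=-620/377 → advance -1; mR−mL=-4/29 → turn -1·90°
n=2: pose=(-4,3,S); sL=10/17, sR=2/5; mL=-59/85, mR=-84/85; mL+mR=-143/85 → advance -1; mR−mL=-5/17 → turn -1·90°
n=3: pose=(-4,4,W); sL=40/117, sR=8/41; mL=-1756/4797, mR=-2576/4797; mL+mR=-1444/1599 → advance -1; mR−mL=-20/117 → turn -1·90°
n=4: pose=(-3,4,N); sL=20/97, sR=4/17; mL=-558/1649, mR=-728/1649; mL+mR=-1286/1649 → advance -1; mR−mL=-10/97 → turn -1·90°

0 20/97 4/17 -558/1649 -728/1649 -3 4 N
1 8/29 8/13 -284/377 -336/377 -3 3 E
2 10/17 2/5 -59/85 -84/85 -4 3 S
3 40/117 8/41 -1756/4797 -2576/4797 -4 4 W
4 20/97 4/17 -558/1649 -728/1649 -3 4 N
final -3 3 E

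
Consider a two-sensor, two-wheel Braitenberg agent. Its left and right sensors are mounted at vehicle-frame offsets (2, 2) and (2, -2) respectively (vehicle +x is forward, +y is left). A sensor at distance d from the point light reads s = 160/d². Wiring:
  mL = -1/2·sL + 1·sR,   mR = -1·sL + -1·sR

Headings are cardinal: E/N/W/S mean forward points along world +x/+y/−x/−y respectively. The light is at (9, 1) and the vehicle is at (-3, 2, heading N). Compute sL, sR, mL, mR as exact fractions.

32/41 160/109 4816/4469 -10048/4469

left sensor world pos  = (-5, 4); dL² = 205
right sensor world pos = (-1, 4); dR² = 109
sL = 160/205 = 32/41
sR = 160/109 = 160/109
mL = -1/2·sL + 1·sR = 4816/4469
mR = -1·sL + -1·sR = -10048/4469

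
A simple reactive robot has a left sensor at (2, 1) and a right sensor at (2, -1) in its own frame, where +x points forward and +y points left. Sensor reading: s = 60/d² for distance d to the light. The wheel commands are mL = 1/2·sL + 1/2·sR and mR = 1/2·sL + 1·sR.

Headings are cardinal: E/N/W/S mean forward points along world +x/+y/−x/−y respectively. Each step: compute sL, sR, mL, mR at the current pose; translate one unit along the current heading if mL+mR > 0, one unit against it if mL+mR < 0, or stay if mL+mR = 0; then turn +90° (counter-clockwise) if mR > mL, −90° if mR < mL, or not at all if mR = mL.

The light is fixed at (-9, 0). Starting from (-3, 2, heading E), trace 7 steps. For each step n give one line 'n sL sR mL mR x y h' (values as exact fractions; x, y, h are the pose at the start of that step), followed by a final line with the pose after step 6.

0 60/73 12/13 828/949 1266/949 -3 2 E
1 15/13 3/4 99/104 69/52 -2 2 N
2 60/29 60/41 2100/1189 2970/1189 -2 3 W
3 6/5 30/13 114/65 189/65 -3 3 S
4 60/73 12/13 828/949 1266/949 -3 2 E
5 15/13 3/4 99/104 69/52 -2 2 N
6 60/29 60/41 2100/1189 2970/1189 -2 3 W
final -3 3 S

n=0: pose=(-3,2,E); sL=60/73, sR=12/13; mL=828/949, mR=1266/949; mL+mR=2094/949 → advance +1; mR−mL=6/13 → turn +1·90°
n=1: pose=(-2,2,N); sL=15/13, sR=3/4; mL=99/104, mR=69/52; mL+mR=237/104 → advance +1; mR−mL=3/8 → turn +1·90°
n=2: pose=(-2,3,W); sL=60/29, sR=60/41; mL=2100/1189, mR=2970/1189; mL+mR=5070/1189 → advance +1; mR−mL=30/41 → turn +1·90°
n=3: pose=(-3,3,S); sL=6/5, sR=30/13; mL=114/65, mR=189/65; mL+mR=303/65 → advance +1; mR−mL=15/13 → turn +1·90°
n=4: pose=(-3,2,E); sL=60/73, sR=12/13; mL=828/949, mR=1266/949; mL+mR=2094/949 → advance +1; mR−mL=6/13 → turn +1·90°
n=5: pose=(-2,2,N); sL=15/13, sR=3/4; mL=99/104, mR=69/52; mL+mR=237/104 → advance +1; mR−mL=3/8 → turn +1·90°
n=6: pose=(-2,3,W); sL=60/29, sR=60/41; mL=2100/1189, mR=2970/1189; mL+mR=5070/1189 → advance +1; mR−mL=30/41 → turn +1·90°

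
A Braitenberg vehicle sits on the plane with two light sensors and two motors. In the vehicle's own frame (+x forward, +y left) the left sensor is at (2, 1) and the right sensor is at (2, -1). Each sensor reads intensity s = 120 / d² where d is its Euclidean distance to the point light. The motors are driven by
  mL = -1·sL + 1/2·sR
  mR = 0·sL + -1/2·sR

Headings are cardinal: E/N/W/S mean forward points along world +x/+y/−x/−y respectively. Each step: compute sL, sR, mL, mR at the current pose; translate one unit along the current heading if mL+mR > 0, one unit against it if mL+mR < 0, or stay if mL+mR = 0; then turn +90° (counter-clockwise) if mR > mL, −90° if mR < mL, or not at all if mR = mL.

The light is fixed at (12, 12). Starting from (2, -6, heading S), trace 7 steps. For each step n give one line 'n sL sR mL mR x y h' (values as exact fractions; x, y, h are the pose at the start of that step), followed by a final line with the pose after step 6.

0 120/481 120/521 -33660/250601 -60/521 2 -6 S
1 3/8 30/97 -171/776 -15/97 2 -5 E
2 40/123 24/65 -1124/7995 -12/65 1 -5 N
3 12/37 60/221 -1542/8177 -30/221 1 -6 E
4 24/85 120/377 -3948/32045 -60/377 0 -6 N
5 15/53 6/25 -216/1325 -3/25 0 -7 E
6 24/97 120/433 -4572/42001 -60/433 -1 -7 N
final -1 -8 E

n=0: pose=(2,-6,S); sL=120/481, sR=120/521; mL=-33660/250601, mR=-60/521; mL+mR=-120/481 → advance -1; mR−mL=4800/250601 → turn +1·90°
n=1: pose=(2,-5,E); sL=3/8, sR=30/97; mL=-171/776, mR=-15/97; mL+mR=-3/8 → advance -1; mR−mL=51/776 → turn +1·90°
n=2: pose=(1,-5,N); sL=40/123, sR=24/65; mL=-1124/7995, mR=-12/65; mL+mR=-40/123 → advance -1; mR−mL=-352/7995 → turn -1·90°
n=3: pose=(1,-6,E); sL=12/37, sR=60/221; mL=-1542/8177, mR=-30/221; mL+mR=-12/37 → advance -1; mR−mL=432/8177 → turn +1·90°
n=4: pose=(0,-6,N); sL=24/85, sR=120/377; mL=-3948/32045, mR=-60/377; mL+mR=-24/85 → advance -1; mR−mL=-1152/32045 → turn -1·90°
n=5: pose=(0,-7,E); sL=15/53, sR=6/25; mL=-216/1325, mR=-3/25; mL+mR=-15/53 → advance -1; mR−mL=57/1325 → turn +1·90°
n=6: pose=(-1,-7,N); sL=24/97, sR=120/433; mL=-4572/42001, mR=-60/433; mL+mR=-24/97 → advance -1; mR−mL=-1248/42001 → turn -1·90°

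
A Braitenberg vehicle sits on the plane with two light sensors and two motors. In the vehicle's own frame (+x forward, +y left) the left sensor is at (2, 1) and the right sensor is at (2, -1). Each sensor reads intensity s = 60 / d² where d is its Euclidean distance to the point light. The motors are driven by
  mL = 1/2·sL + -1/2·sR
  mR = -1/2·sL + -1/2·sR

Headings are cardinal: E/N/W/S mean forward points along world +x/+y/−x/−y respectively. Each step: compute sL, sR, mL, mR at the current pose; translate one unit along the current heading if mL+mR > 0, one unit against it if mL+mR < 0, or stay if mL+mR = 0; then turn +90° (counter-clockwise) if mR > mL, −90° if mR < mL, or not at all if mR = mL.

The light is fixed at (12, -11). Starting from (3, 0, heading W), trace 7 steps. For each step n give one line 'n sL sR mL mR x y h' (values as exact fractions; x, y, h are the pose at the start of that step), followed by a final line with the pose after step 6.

0 60/221 12/53 264/11713 -2916/11713 3 0 W
1 6/25 30/109 -48/2725 -702/2725 4 0 N
2 60/157 20/39 -400/6123 -2740/6123 4 -1 E
3 15/32 15/41 135/2624 -1095/2624 3 -1 S
4 60/221 12/53 264/11713 -2916/11713 3 0 W
5 6/25 30/109 -48/2725 -702/2725 4 0 N
6 60/157 20/39 -400/6123 -2740/6123 4 -1 E
final 3 -1 S

n=0: pose=(3,0,W); sL=60/221, sR=12/53; mL=264/11713, mR=-2916/11713; mL+mR=-12/53 → advance -1; mR−mL=-60/221 → turn -1·90°
n=1: pose=(4,0,N); sL=6/25, sR=30/109; mL=-48/2725, mR=-702/2725; mL+mR=-30/109 → advance -1; mR−mL=-6/25 → turn -1·90°
n=2: pose=(4,-1,E); sL=60/157, sR=20/39; mL=-400/6123, mR=-2740/6123; mL+mR=-20/39 → advance -1; mR−mL=-60/157 → turn -1·90°
n=3: pose=(3,-1,S); sL=15/32, sR=15/41; mL=135/2624, mR=-1095/2624; mL+mR=-15/41 → advance -1; mR−mL=-15/32 → turn -1·90°
n=4: pose=(3,0,W); sL=60/221, sR=12/53; mL=264/11713, mR=-2916/11713; mL+mR=-12/53 → advance -1; mR−mL=-60/221 → turn -1·90°
n=5: pose=(4,0,N); sL=6/25, sR=30/109; mL=-48/2725, mR=-702/2725; mL+mR=-30/109 → advance -1; mR−mL=-6/25 → turn -1·90°
n=6: pose=(4,-1,E); sL=60/157, sR=20/39; mL=-400/6123, mR=-2740/6123; mL+mR=-20/39 → advance -1; mR−mL=-60/157 → turn -1·90°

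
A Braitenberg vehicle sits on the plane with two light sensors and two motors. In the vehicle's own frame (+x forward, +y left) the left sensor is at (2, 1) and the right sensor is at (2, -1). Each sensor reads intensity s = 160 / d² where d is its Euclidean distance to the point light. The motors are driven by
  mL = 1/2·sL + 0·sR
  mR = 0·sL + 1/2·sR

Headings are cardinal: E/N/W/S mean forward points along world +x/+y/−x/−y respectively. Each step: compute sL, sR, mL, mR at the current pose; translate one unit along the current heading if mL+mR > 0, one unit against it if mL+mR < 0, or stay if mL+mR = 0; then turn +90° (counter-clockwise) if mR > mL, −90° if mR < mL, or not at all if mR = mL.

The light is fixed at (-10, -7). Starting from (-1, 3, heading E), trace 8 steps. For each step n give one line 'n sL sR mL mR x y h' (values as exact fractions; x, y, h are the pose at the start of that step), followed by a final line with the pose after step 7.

0 80/121 80/101 40/121 40/101 -1 3 E
1 32/45 32/53 16/45 16/53 0 3 N
2 5/9 40/61 5/18 20/61 0 4 E
3 160/269 160/313 80/269 80/313 1 4 N
4 80/169 16/29 40/169 8/29 1 5 E
5 160/317 32/73 80/317 16/73 2 5 N
6 20/49 8/17 10/49 4/17 2 6 E
7 160/369 160/421 80/369 80/421 3 6 N
final 3 7 E

n=0: pose=(-1,3,E); sL=80/121, sR=80/101; mL=40/121, mR=40/101; mL+mR=8880/12221 → advance +1; mR−mL=800/12221 → turn +1·90°
n=1: pose=(0,3,N); sL=32/45, sR=32/53; mL=16/45, mR=16/53; mL+mR=1568/2385 → advance +1; mR−mL=-128/2385 → turn -1·90°
n=2: pose=(0,4,E); sL=5/9, sR=40/61; mL=5/18, mR=20/61; mL+mR=665/1098 → advance +1; mR−mL=55/1098 → turn +1·90°
n=3: pose=(1,4,N); sL=160/269, sR=160/313; mL=80/269, mR=80/313; mL+mR=46560/84197 → advance +1; mR−mL=-3520/84197 → turn -1·90°
n=4: pose=(1,5,E); sL=80/169, sR=16/29; mL=40/169, mR=8/29; mL+mR=2512/4901 → advance +1; mR−mL=192/4901 → turn +1·90°
n=5: pose=(2,5,N); sL=160/317, sR=32/73; mL=80/317, mR=16/73; mL+mR=10912/23141 → advance +1; mR−mL=-768/23141 → turn -1·90°
n=6: pose=(2,6,E); sL=20/49, sR=8/17; mL=10/49, mR=4/17; mL+mR=366/833 → advance +1; mR−mL=26/833 → turn +1·90°
n=7: pose=(3,6,N); sL=160/369, sR=160/421; mL=80/369, mR=80/421; mL+mR=63200/155349 → advance +1; mR−mL=-4160/155349 → turn -1·90°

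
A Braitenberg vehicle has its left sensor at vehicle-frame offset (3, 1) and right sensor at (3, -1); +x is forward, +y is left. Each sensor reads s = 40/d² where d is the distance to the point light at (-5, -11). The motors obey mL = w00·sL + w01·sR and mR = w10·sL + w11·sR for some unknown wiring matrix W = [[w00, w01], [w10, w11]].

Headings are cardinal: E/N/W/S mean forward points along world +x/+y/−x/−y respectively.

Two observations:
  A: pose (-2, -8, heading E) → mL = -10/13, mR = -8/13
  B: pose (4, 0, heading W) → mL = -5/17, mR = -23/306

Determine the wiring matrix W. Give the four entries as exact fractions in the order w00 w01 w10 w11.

-1 0 1/2 -1

obs A: pose=(-2,-8,E) → sL=10/13, sR=1, mL=-10/13, mR=-8/13
obs B: pose=(4,0,W) → sL=5/17, sR=2/9, mL=-5/17, mR=-23/306
sensor matrix S = [[10/13, 1], [5/17, 2/9]]; det S = -245/1989
solve [mL_A; mL_B] = S·[w00; w01] and [mR_A; mR_B] = S·[w10; w11]:
  w00 = -1, w01 = 0, w10 = 1/2, w11 = -1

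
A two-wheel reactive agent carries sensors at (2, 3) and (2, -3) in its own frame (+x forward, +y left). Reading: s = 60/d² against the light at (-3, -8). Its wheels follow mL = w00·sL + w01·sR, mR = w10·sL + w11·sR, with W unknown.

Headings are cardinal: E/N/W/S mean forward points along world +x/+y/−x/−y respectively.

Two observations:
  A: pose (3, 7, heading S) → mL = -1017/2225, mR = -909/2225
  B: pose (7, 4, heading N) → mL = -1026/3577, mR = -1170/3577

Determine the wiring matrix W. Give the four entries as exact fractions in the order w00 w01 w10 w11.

obs A: pose=(3,7,S) → sL=6/25, sR=30/89, mL=-1017/2225, mR=-909/2225
obs B: pose=(7,4,N) → sL=12/49, sR=12/73, mL=-1026/3577, mR=-1170/3577
sensor matrix S = [[6/25, 30/89], [12/49, 12/73]]; det S = -343008/7958825
solve [mL_A; mL_B] = S·[w00; w01] and [mR_A; mR_B] = S·[w10; w11]:
  w00 = -1/2, w01 = -1, w10 = -1, w11 = -1/2

-1/2 -1 -1 -1/2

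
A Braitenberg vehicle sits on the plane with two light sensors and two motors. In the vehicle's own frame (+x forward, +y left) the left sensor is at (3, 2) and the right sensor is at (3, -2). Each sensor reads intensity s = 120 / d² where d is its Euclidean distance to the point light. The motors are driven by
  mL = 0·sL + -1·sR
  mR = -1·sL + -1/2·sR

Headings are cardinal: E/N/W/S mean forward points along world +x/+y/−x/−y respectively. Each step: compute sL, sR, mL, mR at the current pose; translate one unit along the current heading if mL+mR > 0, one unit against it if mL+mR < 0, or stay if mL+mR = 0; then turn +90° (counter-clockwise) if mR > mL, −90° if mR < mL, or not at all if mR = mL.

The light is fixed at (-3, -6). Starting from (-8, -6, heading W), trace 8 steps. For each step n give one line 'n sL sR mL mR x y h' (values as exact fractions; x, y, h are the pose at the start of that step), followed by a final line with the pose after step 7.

n=0: pose=(-8,-6,W); sL=30/17, sR=30/17; mL=-30/17, mR=-45/17; mL+mR=-75/17 → advance -1; mR−mL=-15/17 → turn -1·90°
n=1: pose=(-7,-6,N); sL=8/3, sR=120/13; mL=-120/13, mR=-284/39; mL+mR=-644/39 → advance -1; mR−mL=76/39 → turn +1·90°
n=2: pose=(-7,-7,W); sL=60/29, sR=12/5; mL=-12/5, mR=-474/145; mL+mR=-822/145 → advance -1; mR−mL=-126/145 → turn -1·90°
n=3: pose=(-6,-7,N); sL=120/29, sR=24; mL=-24, mR=-468/29; mL+mR=-1164/29 → advance -1; mR−mL=228/29 → turn +1·90°
n=4: pose=(-6,-8,W); sL=30/13, sR=10/3; mL=-10/3, mR=-155/39; mL+mR=-95/13 → advance -1; mR−mL=-25/39 → turn -1·90°
n=5: pose=(-5,-8,N); sL=120/17, sR=120; mL=-120, mR=-1140/17; mL+mR=-3180/17 → advance -1; mR−mL=900/17 → turn +1·90°
n=6: pose=(-5,-9,W); sL=12/5, sR=60/13; mL=-60/13, mR=-306/65; mL+mR=-606/65 → advance -1; mR−mL=-6/65 → turn -1·90°
n=7: pose=(-4,-9,N); sL=40/3, sR=120; mL=-120, mR=-220/3; mL+mR=-580/3 → advance -1; mR−mL=140/3 → turn +1·90°

0 30/17 30/17 -30/17 -45/17 -8 -6 W
1 8/3 120/13 -120/13 -284/39 -7 -6 N
2 60/29 12/5 -12/5 -474/145 -7 -7 W
3 120/29 24 -24 -468/29 -6 -7 N
4 30/13 10/3 -10/3 -155/39 -6 -8 W
5 120/17 120 -120 -1140/17 -5 -8 N
6 12/5 60/13 -60/13 -306/65 -5 -9 W
7 40/3 120 -120 -220/3 -4 -9 N
final -4 -10 W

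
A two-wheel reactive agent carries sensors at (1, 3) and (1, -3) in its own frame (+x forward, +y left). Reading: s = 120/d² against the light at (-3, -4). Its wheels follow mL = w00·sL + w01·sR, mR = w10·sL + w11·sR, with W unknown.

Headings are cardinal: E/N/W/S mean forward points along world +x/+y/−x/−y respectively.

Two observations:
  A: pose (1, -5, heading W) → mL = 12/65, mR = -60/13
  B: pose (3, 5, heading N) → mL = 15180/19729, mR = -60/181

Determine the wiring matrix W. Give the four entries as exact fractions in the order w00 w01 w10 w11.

obs A: pose=(1,-5,W) → sL=24/5, sR=120/13, mL=12/65, mR=-60/13
obs B: pose=(3,5,N) → sL=120/109, sR=120/181, mL=15180/19729, mR=-60/181
sensor matrix S = [[24/5, 120/13], [120/109, 120/181]]; det S = -1790208/256477
solve [mL_A; mL_B] = S·[w00; w01] and [mR_A; mR_B] = S·[w10; w11]:
  w00 = 1, w01 = -1/2, w10 = 0, w11 = -1/2

1 -1/2 0 -1/2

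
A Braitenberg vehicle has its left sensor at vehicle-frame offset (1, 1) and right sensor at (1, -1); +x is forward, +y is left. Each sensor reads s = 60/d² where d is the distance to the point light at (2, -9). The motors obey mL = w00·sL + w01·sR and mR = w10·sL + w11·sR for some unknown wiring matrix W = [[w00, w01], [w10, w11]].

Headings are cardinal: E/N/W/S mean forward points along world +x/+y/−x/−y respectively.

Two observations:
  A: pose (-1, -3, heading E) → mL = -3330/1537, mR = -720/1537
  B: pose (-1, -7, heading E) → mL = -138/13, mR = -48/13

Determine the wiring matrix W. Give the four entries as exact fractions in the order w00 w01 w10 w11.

-1 -1/2 1/2 -1/2

obs A: pose=(-1,-3,E) → sL=60/53, sR=60/29, mL=-3330/1537, mR=-720/1537
obs B: pose=(-1,-7,E) → sL=60/13, sR=12, mL=-138/13, mR=-48/13
sensor matrix S = [[60/53, 60/29], [60/13, 12]]; det S = 80640/19981
solve [mL_A; mL_B] = S·[w00; w01] and [mR_A; mR_B] = S·[w10; w11]:
  w00 = -1, w01 = -1/2, w10 = 1/2, w11 = -1/2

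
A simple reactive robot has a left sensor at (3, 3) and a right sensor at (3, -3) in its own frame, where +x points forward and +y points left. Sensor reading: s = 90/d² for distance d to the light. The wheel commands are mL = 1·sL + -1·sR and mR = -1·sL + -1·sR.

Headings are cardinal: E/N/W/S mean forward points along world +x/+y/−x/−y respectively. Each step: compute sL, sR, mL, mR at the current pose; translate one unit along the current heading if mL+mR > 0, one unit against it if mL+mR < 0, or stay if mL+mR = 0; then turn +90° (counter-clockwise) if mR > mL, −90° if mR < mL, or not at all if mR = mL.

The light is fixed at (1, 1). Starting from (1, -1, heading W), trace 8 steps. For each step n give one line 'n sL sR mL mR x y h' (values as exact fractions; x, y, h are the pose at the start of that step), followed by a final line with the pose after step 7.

n=0: pose=(1,-1,W); sL=45/17, sR=9; mL=-108/17, mR=-198/17; mL+mR=-18 → advance -1; mR−mL=-90/17 → turn -1·90°
n=1: pose=(2,-1,N); sL=18, sR=90/17; mL=216/17, mR=-396/17; mL+mR=-180/17 → advance -1; mR−mL=-36 → turn -1·90°
n=2: pose=(2,-2,E); sL=45/8, sR=45/26; mL=405/104, mR=-765/104; mL+mR=-45/13 → advance -1; mR−mL=-45/4 → turn -1·90°
n=3: pose=(1,-2,S); sL=2, sR=2; mL=0, mR=-4; mL+mR=-4 → advance -1; mR−mL=-4 → turn -1·90°
n=4: pose=(1,-1,W); sL=45/17, sR=9; mL=-108/17, mR=-198/17; mL+mR=-18 → advance -1; mR−mL=-90/17 → turn -1·90°
n=5: pose=(2,-1,N); sL=18, sR=90/17; mL=216/17, mR=-396/17; mL+mR=-180/17 → advance -1; mR−mL=-36 → turn -1·90°
n=6: pose=(2,-2,E); sL=45/8, sR=45/26; mL=405/104, mR=-765/104; mL+mR=-45/13 → advance -1; mR−mL=-45/4 → turn -1·90°
n=7: pose=(1,-2,S); sL=2, sR=2; mL=0, mR=-4; mL+mR=-4 → advance -1; mR−mL=-4 → turn -1·90°

0 45/17 9 -108/17 -198/17 1 -1 W
1 18 90/17 216/17 -396/17 2 -1 N
2 45/8 45/26 405/104 -765/104 2 -2 E
3 2 2 0 -4 1 -2 S
4 45/17 9 -108/17 -198/17 1 -1 W
5 18 90/17 216/17 -396/17 2 -1 N
6 45/8 45/26 405/104 -765/104 2 -2 E
7 2 2 0 -4 1 -2 S
final 1 -1 W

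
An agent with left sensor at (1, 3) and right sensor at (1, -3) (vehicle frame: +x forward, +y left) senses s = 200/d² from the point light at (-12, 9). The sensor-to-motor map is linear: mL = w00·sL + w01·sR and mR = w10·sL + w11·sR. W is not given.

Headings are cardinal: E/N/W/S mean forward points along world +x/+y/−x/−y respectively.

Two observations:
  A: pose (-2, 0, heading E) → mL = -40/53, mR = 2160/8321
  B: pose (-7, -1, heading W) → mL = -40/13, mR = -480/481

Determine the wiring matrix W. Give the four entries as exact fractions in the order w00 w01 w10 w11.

0 -1 1/2 -1/2

obs A: pose=(-2,0,E) → sL=200/157, sR=40/53, mL=-40/53, mR=2160/8321
obs B: pose=(-7,-1,W) → sL=40/37, sR=40/13, mL=-40/13, mR=-480/481
sensor matrix S = [[200/157, 40/53], [40/37, 40/13]]; det S = 12422400/4002401
solve [mL_A; mL_B] = S·[w00; w01] and [mR_A; mR_B] = S·[w10; w11]:
  w00 = 0, w01 = -1, w10 = 1/2, w11 = -1/2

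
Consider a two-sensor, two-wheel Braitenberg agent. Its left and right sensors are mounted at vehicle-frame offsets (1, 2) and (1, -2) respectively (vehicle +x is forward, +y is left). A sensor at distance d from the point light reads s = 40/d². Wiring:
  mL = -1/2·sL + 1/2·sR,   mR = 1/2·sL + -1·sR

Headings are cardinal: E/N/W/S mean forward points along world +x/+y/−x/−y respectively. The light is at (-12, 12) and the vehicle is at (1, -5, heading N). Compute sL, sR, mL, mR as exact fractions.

40/377 40/481 -160/13949 -420/13949

left sensor world pos  = (-1, -4); dL² = 377
right sensor world pos = (3, -4); dR² = 481
sL = 40/377 = 40/377
sR = 40/481 = 40/481
mL = -1/2·sL + 1/2·sR = -160/13949
mR = 1/2·sL + -1·sR = -420/13949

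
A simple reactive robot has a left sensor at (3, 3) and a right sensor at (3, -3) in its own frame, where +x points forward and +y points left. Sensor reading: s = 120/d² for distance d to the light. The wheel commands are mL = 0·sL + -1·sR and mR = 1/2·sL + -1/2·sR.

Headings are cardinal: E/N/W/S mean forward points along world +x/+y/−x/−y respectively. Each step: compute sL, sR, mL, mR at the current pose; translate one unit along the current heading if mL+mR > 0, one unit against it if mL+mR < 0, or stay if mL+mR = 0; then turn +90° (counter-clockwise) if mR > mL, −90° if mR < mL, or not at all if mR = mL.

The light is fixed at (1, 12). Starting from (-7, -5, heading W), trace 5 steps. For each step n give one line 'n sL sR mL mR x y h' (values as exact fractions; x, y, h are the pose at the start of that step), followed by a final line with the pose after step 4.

n=0: pose=(-7,-5,W); sL=120/521, sR=120/317; mL=-120/317, mR=-12240/165157; mL+mR=-74760/165157 → advance -1; mR−mL=50280/165157 → turn +1·90°
n=1: pose=(-6,-5,S); sL=15/52, sR=6/25; mL=-6/25, mR=63/2600; mL+mR=-561/2600 → advance -1; mR−mL=687/2600 → turn +1·90°
n=2: pose=(-6,-4,E); sL=24/37, sR=120/377; mL=-120/377, mR=2304/13949; mL+mR=-2136/13949 → advance -1; mR−mL=6744/13949 → turn +1·90°
n=3: pose=(-7,-4,N); sL=12/29, sR=60/97; mL=-60/97, mR=-288/2813; mL+mR=-2028/2813 → advance -1; mR−mL=1452/2813 → turn +1·90°
n=4: pose=(-7,-5,W); sL=120/521, sR=120/317; mL=-120/317, mR=-12240/165157; mL+mR=-74760/165157 → advance -1; mR−mL=50280/165157 → turn +1·90°

0 120/521 120/317 -120/317 -12240/165157 -7 -5 W
1 15/52 6/25 -6/25 63/2600 -6 -5 S
2 24/37 120/377 -120/377 2304/13949 -6 -4 E
3 12/29 60/97 -60/97 -288/2813 -7 -4 N
4 120/521 120/317 -120/317 -12240/165157 -7 -5 W
final -6 -5 S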